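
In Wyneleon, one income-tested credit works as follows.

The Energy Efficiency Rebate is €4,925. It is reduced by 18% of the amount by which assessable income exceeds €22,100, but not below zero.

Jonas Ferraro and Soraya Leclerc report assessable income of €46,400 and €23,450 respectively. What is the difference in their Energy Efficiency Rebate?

Jonas (€46,400): Energy Efficiency Rebate: 18% of the €24,300 excess over €22,100 is €4,374; credit = €4,925 − €4,374 = €551.
Soraya (€23,450): Energy Efficiency Rebate: 18% of the €1,350 excess over €22,100 is €243; credit = €4,925 − €243 = €4,682.
Difference: |€551 − €4,682| = €4,131.

€4,131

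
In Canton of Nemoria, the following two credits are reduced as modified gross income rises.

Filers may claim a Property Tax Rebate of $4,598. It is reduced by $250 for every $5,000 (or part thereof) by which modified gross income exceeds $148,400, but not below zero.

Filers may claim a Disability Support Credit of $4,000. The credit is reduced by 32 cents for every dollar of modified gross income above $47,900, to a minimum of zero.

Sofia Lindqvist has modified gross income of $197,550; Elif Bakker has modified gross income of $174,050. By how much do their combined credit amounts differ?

Sofia ($197,550): Property Tax Rebate: income exceeds $148,400 by $49,150, which is 10 full-or-partial $5,000 increments; reduction = 10 × $250 = $2,500, leaving $2,098. Disability Support Credit: 32% of the $149,650 excess over $47,900 is $47,888 ≥ base, so the credit is $0. total $2,098 + $0 = $2,098
Elif ($174,050): Property Tax Rebate: income exceeds $148,400 by $25,650, which is 6 full-or-partial $5,000 increments; reduction = 6 × $250 = $1,500, leaving $3,098. Disability Support Credit: 32% of the $126,150 excess over $47,900 is $40,368 ≥ base, so the credit is $0. total $3,098 + $0 = $3,098
Difference: |$2,098 − $3,098| = $1,000.

$1,000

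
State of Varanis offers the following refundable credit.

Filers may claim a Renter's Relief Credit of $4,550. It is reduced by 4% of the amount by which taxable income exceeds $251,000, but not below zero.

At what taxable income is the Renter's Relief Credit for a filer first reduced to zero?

The credit falls by 4% of each dollar above $251,000, so it reaches zero when the excess is $4,550 / 4% = $113,750: income = $251,000 + $113,750 = $364,750.

$364,750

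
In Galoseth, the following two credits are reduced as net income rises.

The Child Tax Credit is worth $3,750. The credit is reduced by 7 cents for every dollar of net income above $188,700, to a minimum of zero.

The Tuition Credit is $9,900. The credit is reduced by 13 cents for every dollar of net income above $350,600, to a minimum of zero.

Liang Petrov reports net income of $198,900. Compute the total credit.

$12,936

Child Tax Credit: 7% of the $10,200 excess over $188,700 is $714; credit = $3,750 − $714 = $3,036.
Tuition Credit: $198,900 is at or below the $350,600 threshold, so the full $9,900 applies.
Total: $3,036 + $9,900 = $12,936.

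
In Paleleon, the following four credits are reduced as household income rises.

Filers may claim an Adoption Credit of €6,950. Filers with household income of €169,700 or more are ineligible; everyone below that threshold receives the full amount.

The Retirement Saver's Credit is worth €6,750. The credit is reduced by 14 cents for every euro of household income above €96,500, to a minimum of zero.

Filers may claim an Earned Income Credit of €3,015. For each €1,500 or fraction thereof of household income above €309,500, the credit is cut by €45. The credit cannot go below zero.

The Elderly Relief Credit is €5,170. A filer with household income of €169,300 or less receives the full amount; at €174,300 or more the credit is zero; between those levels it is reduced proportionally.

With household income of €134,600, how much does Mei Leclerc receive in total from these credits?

€16,551

Adoption Credit: €134,600 is below the €169,700 cutoff, so the full €6,950 applies.
Retirement Saver's Credit: 14% of the €38,100 excess over €96,500 is €5,334; credit = €6,750 − €5,334 = €1,416.
Earned Income Credit: €134,600 is at or below the €309,500 threshold, so the full €3,015 applies.
Elderly Relief Credit: €134,600 is at or below the €169,300 threshold, so the full €5,170 applies.
Total: €6,950 + €1,416 + €3,015 + €5,170 = €16,551.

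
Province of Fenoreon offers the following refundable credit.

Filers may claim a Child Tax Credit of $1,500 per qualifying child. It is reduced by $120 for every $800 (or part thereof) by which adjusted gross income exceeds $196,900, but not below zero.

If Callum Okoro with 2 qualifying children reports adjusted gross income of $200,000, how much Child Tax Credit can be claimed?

Child Tax Credit: base = 2 × $1,500 = $3,000. income exceeds $196,900 by $3,100, which is 4 full-or-partial $800 increments; reduction = 4 × $120 = $480, leaving $2,520.

$2,520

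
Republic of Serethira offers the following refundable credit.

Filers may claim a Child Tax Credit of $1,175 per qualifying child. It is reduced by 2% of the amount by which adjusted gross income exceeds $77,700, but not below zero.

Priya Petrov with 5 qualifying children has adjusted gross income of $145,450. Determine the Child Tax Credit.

$4,520

Child Tax Credit: base = 5 × $1,175 = $5,875. 2% of the $67,750 excess over $77,700 is $1,355; credit = $5,875 − $1,355 = $4,520.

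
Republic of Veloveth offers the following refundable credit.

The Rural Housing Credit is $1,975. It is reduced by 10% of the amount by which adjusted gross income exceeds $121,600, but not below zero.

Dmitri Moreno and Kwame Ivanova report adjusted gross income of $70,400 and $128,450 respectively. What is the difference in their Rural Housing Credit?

Dmitri ($70,400): Rural Housing Credit: $70,400 is at or below the $121,600 threshold, so the full $1,975 applies.
Kwame ($128,450): Rural Housing Credit: 10% of the $6,850 excess over $121,600 is $685; credit = $1,975 − $685 = $1,290.
Difference: |$1,975 − $1,290| = $685.

$685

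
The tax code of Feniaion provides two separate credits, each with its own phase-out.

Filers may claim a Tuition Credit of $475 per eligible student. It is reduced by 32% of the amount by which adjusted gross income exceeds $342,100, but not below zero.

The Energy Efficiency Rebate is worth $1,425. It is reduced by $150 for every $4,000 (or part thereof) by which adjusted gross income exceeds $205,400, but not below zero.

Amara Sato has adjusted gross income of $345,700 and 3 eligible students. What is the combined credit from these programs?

$273

Tuition Credit: base = 3 × $475 = $1,425. 32% of the $3,600 excess over $342,100 is $1,152; credit = $1,425 − $1,152 = $273.
Energy Efficiency Rebate: income exceeds $205,400 by $140,300 → 36 increments × $150 = $5,400 ≥ base, so the credit is $0.
Total: $273 + $0 = $273.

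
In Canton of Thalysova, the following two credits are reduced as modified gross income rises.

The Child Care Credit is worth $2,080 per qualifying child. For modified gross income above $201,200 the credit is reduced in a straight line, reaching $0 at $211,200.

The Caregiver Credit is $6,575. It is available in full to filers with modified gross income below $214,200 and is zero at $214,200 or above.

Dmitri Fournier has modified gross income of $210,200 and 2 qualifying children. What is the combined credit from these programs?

$6,991

Child Care Credit: base = 2 × $2,080 = $4,160. $210,200 is $9,000 into a $10,000 phase-out range, leaving 1,000/10,000 of the credit: $4,160 × 1,000/10,000 = $416.
Caregiver Credit: $210,200 is below the $214,200 cutoff, so the full $6,575 applies.
Total: $416 + $6,575 = $6,991.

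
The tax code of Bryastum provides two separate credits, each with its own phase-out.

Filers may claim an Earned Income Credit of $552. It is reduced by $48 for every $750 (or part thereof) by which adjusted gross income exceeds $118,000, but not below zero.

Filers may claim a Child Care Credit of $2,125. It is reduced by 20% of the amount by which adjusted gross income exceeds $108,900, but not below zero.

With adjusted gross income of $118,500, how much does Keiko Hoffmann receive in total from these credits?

$709

Earned Income Credit: income exceeds $118,000 by $500, which is 1 full-or-partial $750 increment; reduction = 1 × $48 = $48, leaving $504.
Child Care Credit: 20% of the $9,600 excess over $108,900 is $1,920; credit = $2,125 − $1,920 = $205.
Total: $504 + $205 = $709.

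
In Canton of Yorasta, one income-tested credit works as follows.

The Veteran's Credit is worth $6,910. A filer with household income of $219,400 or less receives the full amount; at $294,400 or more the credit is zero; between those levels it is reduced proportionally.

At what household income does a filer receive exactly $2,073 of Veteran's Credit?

$271,900

$2,073 is 2,073/6,910 of the full $6,910, so 4,837/6,910 of the $75,000 range has been used: income = $219,400 + $75,000 × 4,837/6,910 = $271,900.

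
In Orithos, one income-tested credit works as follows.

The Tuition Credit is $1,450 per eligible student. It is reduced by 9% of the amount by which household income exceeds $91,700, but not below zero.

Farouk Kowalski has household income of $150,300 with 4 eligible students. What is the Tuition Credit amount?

$526

Tuition Credit: base = 4 × $1,450 = $5,800. 9% of the $58,600 excess over $91,700 is $5,274; credit = $5,800 − $5,274 = $526.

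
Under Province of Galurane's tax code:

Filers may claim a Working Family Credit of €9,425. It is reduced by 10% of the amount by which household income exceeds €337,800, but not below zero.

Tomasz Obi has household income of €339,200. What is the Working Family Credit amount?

Working Family Credit: 10% of the €1,400 excess over €337,800 is €140; credit = €9,425 − €140 = €9,285.

€9,285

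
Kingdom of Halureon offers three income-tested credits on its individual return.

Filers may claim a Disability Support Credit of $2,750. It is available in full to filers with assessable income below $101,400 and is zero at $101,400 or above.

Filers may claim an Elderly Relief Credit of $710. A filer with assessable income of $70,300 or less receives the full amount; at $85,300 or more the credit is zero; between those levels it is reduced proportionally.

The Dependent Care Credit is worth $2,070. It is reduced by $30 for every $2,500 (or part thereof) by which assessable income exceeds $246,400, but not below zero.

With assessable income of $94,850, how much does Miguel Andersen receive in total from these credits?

$4,820

Disability Support Credit: $94,850 is below the $101,400 cutoff, so the full $2,750 applies.
Elderly Relief Credit: $94,850 is at or above $85,300, so the credit is $0.
Dependent Care Credit: $94,850 is at or below the $246,400 threshold, so the full $2,070 applies.
Total: $2,750 + $0 + $2,070 = $4,820.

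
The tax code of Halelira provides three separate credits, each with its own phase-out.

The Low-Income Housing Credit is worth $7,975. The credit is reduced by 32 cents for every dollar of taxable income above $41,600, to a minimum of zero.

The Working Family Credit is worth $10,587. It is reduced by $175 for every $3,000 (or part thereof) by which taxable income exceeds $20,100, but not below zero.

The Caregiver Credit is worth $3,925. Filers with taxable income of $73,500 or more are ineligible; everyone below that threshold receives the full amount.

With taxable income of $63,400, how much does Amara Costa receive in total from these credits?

Low-Income Housing Credit: 32% of the $21,800 excess over $41,600 is $6,976; credit = $7,975 − $6,976 = $999.
Working Family Credit: income exceeds $20,100 by $43,300, which is 15 full-or-partial $3,000 increments; reduction = 15 × $175 = $2,625, leaving $7,962.
Caregiver Credit: $63,400 is below the $73,500 cutoff, so the full $3,925 applies.
Total: $999 + $7,962 + $3,925 = $12,886.

$12,886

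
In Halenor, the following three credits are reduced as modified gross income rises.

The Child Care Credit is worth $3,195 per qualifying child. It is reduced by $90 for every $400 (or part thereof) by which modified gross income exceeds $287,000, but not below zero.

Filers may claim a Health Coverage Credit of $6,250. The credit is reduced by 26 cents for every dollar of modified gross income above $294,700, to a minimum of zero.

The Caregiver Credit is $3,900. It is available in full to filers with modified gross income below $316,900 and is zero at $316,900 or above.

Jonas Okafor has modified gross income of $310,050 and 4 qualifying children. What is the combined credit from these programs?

Child Care Credit: base = 4 × $3,195 = $12,780. income exceeds $287,000 by $23,050, which is 58 full-or-partial $400 increments; reduction = 58 × $90 = $5,220, leaving $7,560.
Health Coverage Credit: 26% of the $15,350 excess over $294,700 is $3,991; credit = $6,250 − $3,991 = $2,259.
Caregiver Credit: $310,050 is below the $316,900 cutoff, so the full $3,900 applies.
Total: $7,560 + $2,259 + $3,900 = $13,719.

$13,719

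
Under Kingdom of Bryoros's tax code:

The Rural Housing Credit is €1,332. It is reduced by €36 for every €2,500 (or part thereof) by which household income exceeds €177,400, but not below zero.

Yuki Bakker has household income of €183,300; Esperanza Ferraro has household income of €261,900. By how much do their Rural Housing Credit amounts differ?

€1,116

Yuki (€183,300): Rural Housing Credit: income exceeds €177,400 by €5,900, which is 3 full-or-partial €2,500 increments; reduction = 3 × €36 = €108, leaving €1,224.
Esperanza (€261,900): Rural Housing Credit: income exceeds €177,400 by €84,500, which is 34 full-or-partial €2,500 increments; reduction = 34 × €36 = €1,224, leaving €108.
Difference: |€1,224 − €108| = €1,116.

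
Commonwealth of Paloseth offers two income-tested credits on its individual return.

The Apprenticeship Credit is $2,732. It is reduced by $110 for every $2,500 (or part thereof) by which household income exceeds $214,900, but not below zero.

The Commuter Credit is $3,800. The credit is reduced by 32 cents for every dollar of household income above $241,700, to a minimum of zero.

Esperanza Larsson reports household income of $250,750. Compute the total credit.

$1,986

Apprenticeship Credit: income exceeds $214,900 by $35,850, which is 15 full-or-partial $2,500 increments; reduction = 15 × $110 = $1,650, leaving $1,082.
Commuter Credit: 32% of the $9,050 excess over $241,700 is $2,896; credit = $3,800 − $2,896 = $904.
Total: $1,082 + $904 = $1,986.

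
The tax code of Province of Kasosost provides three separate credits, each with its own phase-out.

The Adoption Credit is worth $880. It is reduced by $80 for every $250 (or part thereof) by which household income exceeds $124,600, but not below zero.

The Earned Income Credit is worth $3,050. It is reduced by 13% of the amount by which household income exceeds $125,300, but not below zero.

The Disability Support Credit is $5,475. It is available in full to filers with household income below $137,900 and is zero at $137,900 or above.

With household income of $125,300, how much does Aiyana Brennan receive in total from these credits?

$9,165

Adoption Credit: income exceeds $124,600 by $700, which is 3 full-or-partial $250 increments; reduction = 3 × $80 = $240, leaving $640.
Earned Income Credit: $125,300 is at or below the $125,300 threshold, so the full $3,050 applies.
Disability Support Credit: $125,300 is below the $137,900 cutoff, so the full $5,475 applies.
Total: $640 + $3,050 + $5,475 = $9,165.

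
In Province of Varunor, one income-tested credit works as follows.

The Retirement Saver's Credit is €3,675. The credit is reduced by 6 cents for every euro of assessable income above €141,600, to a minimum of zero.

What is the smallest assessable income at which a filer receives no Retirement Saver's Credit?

The credit falls by 6% of each euro above €141,600, so it reaches zero when the excess is €3,675 / 6% = €61,250: income = €141,600 + €61,250 = €202,850.

€202,850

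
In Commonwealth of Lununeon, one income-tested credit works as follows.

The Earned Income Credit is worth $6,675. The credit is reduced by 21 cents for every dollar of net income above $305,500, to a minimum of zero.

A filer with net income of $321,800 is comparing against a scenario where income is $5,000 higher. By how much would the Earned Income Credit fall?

At $321,800 — 21% of the $16,300 excess over $305,500 is $3,423; credit = $6,675 − $3,423 = $3,252.
At $326,800 — 21% of the $21,300 excess over $305,500 is $4,473; credit = $6,675 − $4,473 = $2,202.
Lost: $3,252 − $2,202 = $1,050.

$1,050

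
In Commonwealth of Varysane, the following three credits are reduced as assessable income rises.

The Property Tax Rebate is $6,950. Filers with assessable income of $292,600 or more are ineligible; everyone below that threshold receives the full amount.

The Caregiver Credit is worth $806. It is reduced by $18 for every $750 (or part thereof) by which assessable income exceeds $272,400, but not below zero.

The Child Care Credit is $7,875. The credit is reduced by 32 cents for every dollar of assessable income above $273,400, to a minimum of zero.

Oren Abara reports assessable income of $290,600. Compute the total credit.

$9,677

Property Tax Rebate: $290,600 is below the $292,600 cutoff, so the full $6,950 applies.
Caregiver Credit: income exceeds $272,400 by $18,200, which is 25 full-or-partial $750 increments; reduction = 25 × $18 = $450, leaving $356.
Child Care Credit: 32% of the $17,200 excess over $273,400 is $5,504; credit = $7,875 − $5,504 = $2,371.
Total: $6,950 + $356 + $2,371 = $9,677.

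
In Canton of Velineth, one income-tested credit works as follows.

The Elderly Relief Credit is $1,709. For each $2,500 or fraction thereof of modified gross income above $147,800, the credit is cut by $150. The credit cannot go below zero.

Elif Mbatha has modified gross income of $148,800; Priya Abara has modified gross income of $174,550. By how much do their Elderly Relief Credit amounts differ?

$1,500

Elif ($148,800): Elderly Relief Credit: income exceeds $147,800 by $1,000, which is 1 full-or-partial $2,500 increment; reduction = 1 × $150 = $150, leaving $1,559.
Priya ($174,550): Elderly Relief Credit: income exceeds $147,800 by $26,750, which is 11 full-or-partial $2,500 increments; reduction = 11 × $150 = $1,650, leaving $59.
Difference: |$1,559 − $59| = $1,500.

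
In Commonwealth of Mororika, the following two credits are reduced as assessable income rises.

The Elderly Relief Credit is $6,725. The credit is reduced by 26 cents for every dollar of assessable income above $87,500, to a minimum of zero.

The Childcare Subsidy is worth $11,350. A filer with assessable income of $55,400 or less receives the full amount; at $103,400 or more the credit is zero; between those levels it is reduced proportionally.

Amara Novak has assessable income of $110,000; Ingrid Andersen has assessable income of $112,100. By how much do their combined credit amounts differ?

Amara ($110,000): Elderly Relief Credit: 26% of the $22,500 excess over $87,500 is $5,850; credit = $6,725 − $5,850 = $875. Childcare Subsidy: $110,000 is at or above $103,400, so the credit is $0. total $875 + $0 = $875
Ingrid ($112,100): Elderly Relief Credit: 26% of the $24,600 excess over $87,500 is $6,396; credit = $6,725 − $6,396 = $329. Childcare Subsidy: $112,100 is at or above $103,400, so the credit is $0. total $329 + $0 = $329
Difference: |$875 − $329| = $546.

$546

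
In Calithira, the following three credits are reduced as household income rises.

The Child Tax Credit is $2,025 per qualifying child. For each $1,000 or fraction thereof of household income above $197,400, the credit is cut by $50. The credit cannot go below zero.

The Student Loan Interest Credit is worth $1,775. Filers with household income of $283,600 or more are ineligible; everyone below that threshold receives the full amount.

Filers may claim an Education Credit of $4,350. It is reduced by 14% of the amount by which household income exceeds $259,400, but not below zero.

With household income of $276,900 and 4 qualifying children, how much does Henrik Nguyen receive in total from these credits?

$7,775

Child Tax Credit: base = 4 × $2,025 = $8,100. income exceeds $197,400 by $79,500, which is 80 full-or-partial $1,000 increments; reduction = 80 × $50 = $4,000, leaving $4,100.
Student Loan Interest Credit: $276,900 is below the $283,600 cutoff, so the full $1,775 applies.
Education Credit: 14% of the $17,500 excess over $259,400 is $2,450; credit = $4,350 − $2,450 = $1,900.
Total: $4,100 + $1,775 + $1,900 = $7,775.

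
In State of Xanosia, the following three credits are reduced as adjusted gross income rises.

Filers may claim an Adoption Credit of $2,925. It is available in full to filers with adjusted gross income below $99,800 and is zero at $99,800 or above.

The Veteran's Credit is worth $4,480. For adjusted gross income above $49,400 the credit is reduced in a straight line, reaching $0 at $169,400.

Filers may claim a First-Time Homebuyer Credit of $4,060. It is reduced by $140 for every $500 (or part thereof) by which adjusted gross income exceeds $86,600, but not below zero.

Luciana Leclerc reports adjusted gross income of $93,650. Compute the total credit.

Adoption Credit: $93,650 is below the $99,800 cutoff, so the full $2,925 applies.
Veteran's Credit: $93,650 is $44,250 into a $120,000 phase-out range, leaving 75,750/120,000 of the credit: $4,480 × 75,750/120,000 = $2,828.
First-Time Homebuyer Credit: income exceeds $86,600 by $7,050, which is 15 full-or-partial $500 increments; reduction = 15 × $140 = $2,100, leaving $1,960.
Total: $2,925 + $2,828 + $1,960 = $7,713.

$7,713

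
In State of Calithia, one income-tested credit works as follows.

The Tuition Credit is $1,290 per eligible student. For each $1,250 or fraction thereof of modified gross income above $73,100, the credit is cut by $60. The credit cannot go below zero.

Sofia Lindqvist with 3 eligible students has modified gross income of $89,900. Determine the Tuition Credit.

$3,030

Tuition Credit: base = 3 × $1,290 = $3,870. income exceeds $73,100 by $16,800, which is 14 full-or-partial $1,250 increments; reduction = 14 × $60 = $840, leaving $3,030.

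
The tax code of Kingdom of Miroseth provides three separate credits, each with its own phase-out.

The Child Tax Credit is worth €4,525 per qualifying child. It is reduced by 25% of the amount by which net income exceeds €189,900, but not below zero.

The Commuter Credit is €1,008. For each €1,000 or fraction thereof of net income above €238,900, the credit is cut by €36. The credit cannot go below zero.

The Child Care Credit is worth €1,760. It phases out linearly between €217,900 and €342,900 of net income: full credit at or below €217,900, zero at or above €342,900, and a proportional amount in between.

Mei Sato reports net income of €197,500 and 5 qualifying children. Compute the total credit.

Child Tax Credit: base = 5 × €4,525 = €22,625. 25% of the €7,600 excess over €189,900 is €1,900; credit = €22,625 − €1,900 = €20,725.
Commuter Credit: €197,500 is at or below the €238,900 threshold, so the full €1,008 applies.
Child Care Credit: €197,500 is at or below the €217,900 threshold, so the full €1,760 applies.
Total: €20,725 + €1,008 + €1,760 = €23,493.

€23,493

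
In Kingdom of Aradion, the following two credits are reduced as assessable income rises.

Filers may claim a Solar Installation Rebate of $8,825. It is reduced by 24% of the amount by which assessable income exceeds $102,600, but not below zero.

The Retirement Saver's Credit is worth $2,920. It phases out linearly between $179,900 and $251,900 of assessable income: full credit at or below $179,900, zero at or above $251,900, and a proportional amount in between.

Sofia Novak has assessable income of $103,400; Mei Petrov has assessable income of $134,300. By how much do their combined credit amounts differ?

Sofia ($103,400): Solar Installation Rebate: 24% of the $800 excess over $102,600 is $192; credit = $8,825 − $192 = $8,633. Retirement Saver's Credit: $103,400 is at or below the $179,900 threshold, so the full $2,920 applies. total $8,633 + $2,920 = $11,553
Mei ($134,300): Solar Installation Rebate: 24% of the $31,700 excess over $102,600 is $7,608; credit = $8,825 − $7,608 = $1,217. Retirement Saver's Credit: $134,300 is at or below the $179,900 threshold, so the full $2,920 applies. total $1,217 + $2,920 = $4,137
Difference: |$11,553 − $4,137| = $7,416.

$7,416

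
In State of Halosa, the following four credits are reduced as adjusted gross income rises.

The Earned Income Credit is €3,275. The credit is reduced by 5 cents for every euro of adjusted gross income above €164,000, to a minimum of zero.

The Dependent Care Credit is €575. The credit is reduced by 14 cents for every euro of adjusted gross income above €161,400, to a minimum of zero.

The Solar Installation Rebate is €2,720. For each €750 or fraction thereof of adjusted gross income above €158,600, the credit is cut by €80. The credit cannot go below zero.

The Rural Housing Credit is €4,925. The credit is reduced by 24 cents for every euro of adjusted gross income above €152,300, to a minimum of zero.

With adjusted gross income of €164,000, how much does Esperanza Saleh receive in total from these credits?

Earned Income Credit: €164,000 is at or below the €164,000 threshold, so the full €3,275 applies.
Dependent Care Credit: 14% of the €2,600 excess over €161,400 is €364; credit = €575 − €364 = €211.
Solar Installation Rebate: income exceeds €158,600 by €5,400, which is 8 full-or-partial €750 increments; reduction = 8 × €80 = €640, leaving €2,080.
Rural Housing Credit: 24% of the €11,700 excess over €152,300 is €2,808; credit = €4,925 − €2,808 = €2,117.
Total: €3,275 + €211 + €2,080 + €2,117 = €7,683.

€7,683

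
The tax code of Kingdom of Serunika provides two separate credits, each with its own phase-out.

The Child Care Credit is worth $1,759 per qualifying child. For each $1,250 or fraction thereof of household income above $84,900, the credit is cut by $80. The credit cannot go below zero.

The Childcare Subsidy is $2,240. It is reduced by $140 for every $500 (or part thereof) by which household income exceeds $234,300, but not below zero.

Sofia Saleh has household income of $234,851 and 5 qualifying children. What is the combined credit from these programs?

Child Care Credit: base = 5 × $1,759 = $8,795. income exceeds $84,900 by $149,951 → 120 increments × $80 = $9,600 ≥ base, so the credit is $0.
Childcare Subsidy: income exceeds $234,300 by $551, which is 2 full-or-partial $500 increments; reduction = 2 × $140 = $280, leaving $1,960.
Total: $0 + $1,960 = $1,960.

$1,960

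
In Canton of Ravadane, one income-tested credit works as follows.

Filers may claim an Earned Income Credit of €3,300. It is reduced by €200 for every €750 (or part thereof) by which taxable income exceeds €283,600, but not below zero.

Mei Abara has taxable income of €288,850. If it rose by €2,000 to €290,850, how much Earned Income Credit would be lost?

€600

At €288,850 — income exceeds €283,600 by €5,250, which is 7 full-or-partial €750 increments; reduction = 7 × €200 = €1,400, leaving €1,900.
At €290,850 — income exceeds €283,600 by €7,250, which is 10 full-or-partial €750 increments; reduction = 10 × €200 = €2,000, leaving €1,300.
Lost: €1,900 − €1,300 = €600.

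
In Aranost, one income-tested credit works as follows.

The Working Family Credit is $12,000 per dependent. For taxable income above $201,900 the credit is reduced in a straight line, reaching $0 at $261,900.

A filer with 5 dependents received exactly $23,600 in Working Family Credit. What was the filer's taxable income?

$238,300

Full credit = 5 × $12,000 = $60,000.
$23,600 is 23,600/60,000 of the full $60,000, so 36,400/60,000 of the $60,000 range has been used: income = $201,900 + $60,000 × 36,400/60,000 = $238,300.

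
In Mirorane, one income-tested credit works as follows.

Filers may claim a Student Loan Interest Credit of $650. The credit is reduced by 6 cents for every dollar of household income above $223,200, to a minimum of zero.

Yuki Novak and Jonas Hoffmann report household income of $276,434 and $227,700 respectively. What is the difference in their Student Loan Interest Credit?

Yuki ($276,434): Student Loan Interest Credit: 6% of the $53,234 excess over $223,200 is $3,194.04 ≥ base, so the credit is $0.
Jonas ($227,700): Student Loan Interest Credit: 6% of the $4,500 excess over $223,200 is $270; credit = $650 − $270 = $380.
Difference: |$0 − $380| = $380.

$380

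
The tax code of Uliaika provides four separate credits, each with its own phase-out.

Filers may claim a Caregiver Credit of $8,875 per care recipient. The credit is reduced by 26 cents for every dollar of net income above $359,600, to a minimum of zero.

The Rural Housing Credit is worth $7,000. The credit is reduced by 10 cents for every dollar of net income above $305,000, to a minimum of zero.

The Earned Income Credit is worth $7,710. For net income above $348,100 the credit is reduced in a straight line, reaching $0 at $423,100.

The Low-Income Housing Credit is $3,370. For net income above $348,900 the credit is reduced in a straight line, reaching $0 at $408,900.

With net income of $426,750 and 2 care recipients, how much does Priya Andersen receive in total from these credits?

Caregiver Credit: base = 2 × $8,875 = $17,750. 26% of the $67,150 excess over $359,600 is $17,459; credit = $17,750 − $17,459 = $291.
Rural Housing Credit: 10% of the $121,750 excess over $305,000 is $12,175 ≥ base, so the credit is $0.
Earned Income Credit: $426,750 is at or above $423,100, so the credit is $0.
Low-Income Housing Credit: $426,750 is at or above $408,900, so the credit is $0.
Total: $291 + $0 + $0 + $0 = $291.

$291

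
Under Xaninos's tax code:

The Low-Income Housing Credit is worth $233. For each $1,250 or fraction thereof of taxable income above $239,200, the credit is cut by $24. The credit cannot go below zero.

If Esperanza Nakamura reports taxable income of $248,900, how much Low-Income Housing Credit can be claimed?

Low-Income Housing Credit: income exceeds $239,200 by $9,700, which is 8 full-or-partial $1,250 increments; reduction = 8 × $24 = $192, leaving $41.

$41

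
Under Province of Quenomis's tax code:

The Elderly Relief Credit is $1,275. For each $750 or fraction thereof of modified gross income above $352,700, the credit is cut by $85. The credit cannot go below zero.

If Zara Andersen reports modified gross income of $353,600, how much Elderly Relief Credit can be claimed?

$1,105

Elderly Relief Credit: income exceeds $352,700 by $900, which is 2 full-or-partial $750 increments; reduction = 2 × $85 = $170, leaving $1,105.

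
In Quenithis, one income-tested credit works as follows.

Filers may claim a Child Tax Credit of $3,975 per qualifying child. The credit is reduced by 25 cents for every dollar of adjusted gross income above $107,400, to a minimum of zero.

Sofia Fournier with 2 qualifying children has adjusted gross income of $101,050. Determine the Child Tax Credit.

Child Tax Credit: base = 2 × $3,975 = $7,950. $101,050 is at or below the $107,400 threshold, so the full $7,950 applies.

$7,950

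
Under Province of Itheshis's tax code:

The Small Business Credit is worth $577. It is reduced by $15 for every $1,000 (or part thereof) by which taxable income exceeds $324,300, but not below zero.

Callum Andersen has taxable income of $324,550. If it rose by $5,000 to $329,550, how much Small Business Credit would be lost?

$75

At $324,550 — income exceeds $324,300 by $250, which is 1 full-or-partial $1,000 increment; reduction = 1 × $15 = $15, leaving $562.
At $329,550 — income exceeds $324,300 by $5,250, which is 6 full-or-partial $1,000 increments; reduction = 6 × $15 = $90, leaving $487.
Lost: $562 − $487 = $75.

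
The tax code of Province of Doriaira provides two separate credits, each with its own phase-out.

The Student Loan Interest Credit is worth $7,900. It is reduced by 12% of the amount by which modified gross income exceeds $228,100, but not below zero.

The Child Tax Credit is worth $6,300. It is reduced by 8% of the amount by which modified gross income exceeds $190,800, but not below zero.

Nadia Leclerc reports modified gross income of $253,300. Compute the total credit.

$6,176

Student Loan Interest Credit: 12% of the $25,200 excess over $228,100 is $3,024; credit = $7,900 − $3,024 = $4,876.
Child Tax Credit: 8% of the $62,500 excess over $190,800 is $5,000; credit = $6,300 − $5,000 = $1,300.
Total: $4,876 + $1,300 = $6,176.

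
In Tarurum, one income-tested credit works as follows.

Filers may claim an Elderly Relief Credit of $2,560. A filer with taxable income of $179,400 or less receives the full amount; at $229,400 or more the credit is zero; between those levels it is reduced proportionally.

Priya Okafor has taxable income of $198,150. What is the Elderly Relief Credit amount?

Elderly Relief Credit: $198,150 is $18,750 into a $50,000 phase-out range, leaving 31,250/50,000 of the credit: $2,560 × 31,250/50,000 = $1,600.

$1,600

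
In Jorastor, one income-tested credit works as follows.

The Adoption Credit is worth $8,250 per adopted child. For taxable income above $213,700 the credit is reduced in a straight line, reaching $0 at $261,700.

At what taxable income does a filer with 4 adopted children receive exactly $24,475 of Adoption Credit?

$226,100

Full credit = 4 × $8,250 = $33,000.
$24,475 is 24,475/33,000 of the full $33,000, so 8,525/33,000 of the $48,000 range has been used: income = $213,700 + $48,000 × 8,525/33,000 = $226,100.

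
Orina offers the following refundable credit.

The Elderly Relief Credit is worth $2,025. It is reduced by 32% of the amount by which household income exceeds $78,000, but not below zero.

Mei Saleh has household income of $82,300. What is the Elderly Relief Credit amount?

Elderly Relief Credit: 32% of the $4,300 excess over $78,000 is $1,376; credit = $2,025 − $1,376 = $649.

$649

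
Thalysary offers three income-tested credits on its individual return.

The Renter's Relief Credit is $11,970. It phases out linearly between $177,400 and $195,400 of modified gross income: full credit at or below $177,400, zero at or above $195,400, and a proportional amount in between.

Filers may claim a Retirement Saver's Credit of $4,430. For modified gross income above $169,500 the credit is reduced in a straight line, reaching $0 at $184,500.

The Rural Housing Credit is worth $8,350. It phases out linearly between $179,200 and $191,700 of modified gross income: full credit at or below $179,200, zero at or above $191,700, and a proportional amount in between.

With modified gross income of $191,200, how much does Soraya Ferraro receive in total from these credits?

Renter's Relief Credit: $191,200 is $13,800 into a $18,000 phase-out range, leaving 4,200/18,000 of the credit: $11,970 × 4,200/18,000 = $2,793.
Retirement Saver's Credit: $191,200 is at or above $184,500, so the credit is $0.
Rural Housing Credit: $191,200 is $12,000 into a $12,500 phase-out range, leaving 500/12,500 of the credit: $8,350 × 500/12,500 = $334.
Total: $2,793 + $0 + $334 = $3,127.

$3,127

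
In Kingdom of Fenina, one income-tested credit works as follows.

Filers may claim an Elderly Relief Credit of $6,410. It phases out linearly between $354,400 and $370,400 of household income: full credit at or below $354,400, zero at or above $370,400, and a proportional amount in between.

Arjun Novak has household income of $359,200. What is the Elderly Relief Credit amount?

$4,487

Elderly Relief Credit: $359,200 is $4,800 into a $16,000 phase-out range, leaving 11,200/16,000 of the credit: $6,410 × 11,200/16,000 = $4,487.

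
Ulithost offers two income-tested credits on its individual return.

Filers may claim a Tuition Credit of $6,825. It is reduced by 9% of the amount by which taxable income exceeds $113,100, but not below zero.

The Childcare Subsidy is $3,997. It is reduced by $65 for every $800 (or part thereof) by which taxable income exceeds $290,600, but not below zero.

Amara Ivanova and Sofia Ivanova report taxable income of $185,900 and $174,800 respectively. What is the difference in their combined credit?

$999

Amara ($185,900): Tuition Credit: 9% of the $72,800 excess over $113,100 is $6,552; credit = $6,825 − $6,552 = $273. Childcare Subsidy: $185,900 is at or below the $290,600 threshold, so the full $3,997 applies. total $273 + $3,997 = $4,270
Sofia ($174,800): Tuition Credit: 9% of the $61,700 excess over $113,100 is $5,553; credit = $6,825 − $5,553 = $1,272. Childcare Subsidy: $174,800 is at or below the $290,600 threshold, so the full $3,997 applies. total $1,272 + $3,997 = $5,269
Difference: |$4,270 − $5,269| = $999.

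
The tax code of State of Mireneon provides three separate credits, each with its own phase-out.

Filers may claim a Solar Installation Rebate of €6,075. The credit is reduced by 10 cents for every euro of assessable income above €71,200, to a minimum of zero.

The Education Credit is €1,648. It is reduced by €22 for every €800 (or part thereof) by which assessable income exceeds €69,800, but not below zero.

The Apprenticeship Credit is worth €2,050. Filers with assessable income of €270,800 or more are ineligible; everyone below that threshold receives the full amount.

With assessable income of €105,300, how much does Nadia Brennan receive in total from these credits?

Solar Installation Rebate: 10% of the €34,100 excess over €71,200 is €3,410; credit = €6,075 − €3,410 = €2,665.
Education Credit: income exceeds €69,800 by €35,500, which is 45 full-or-partial €800 increments; reduction = 45 × €22 = €990, leaving €658.
Apprenticeship Credit: €105,300 is below the €270,800 cutoff, so the full €2,050 applies.
Total: €2,665 + €658 + €2,050 = €5,373.

€5,373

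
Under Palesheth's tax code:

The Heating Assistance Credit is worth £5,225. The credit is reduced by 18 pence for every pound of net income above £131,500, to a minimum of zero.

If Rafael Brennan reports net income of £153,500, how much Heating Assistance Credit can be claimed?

Heating Assistance Credit: 18% of the £22,000 excess over £131,500 is £3,960; credit = £5,225 − £3,960 = £1,265.

£1,265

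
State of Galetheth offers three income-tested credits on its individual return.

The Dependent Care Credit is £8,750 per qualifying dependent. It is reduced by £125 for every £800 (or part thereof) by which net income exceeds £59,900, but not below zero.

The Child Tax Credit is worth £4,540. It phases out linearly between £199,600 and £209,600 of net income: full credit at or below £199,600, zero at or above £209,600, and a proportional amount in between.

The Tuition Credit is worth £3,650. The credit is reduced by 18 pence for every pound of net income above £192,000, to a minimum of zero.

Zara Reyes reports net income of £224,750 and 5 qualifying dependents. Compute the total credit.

Dependent Care Credit: base = 5 × £8,750 = £43,750. income exceeds £59,900 by £164,850, which is 207 full-or-partial £800 increments; reduction = 207 × £125 = £25,875, leaving £17,875.
Child Tax Credit: £224,750 is at or above £209,600, so the credit is £0.
Tuition Credit: 18% of the £32,750 excess over £192,000 is £5,895 ≥ base, so the credit is £0.
Total: £17,875 + £0 + £0 = £17,875.

£17,875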